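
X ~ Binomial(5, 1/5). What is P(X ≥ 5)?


P(X ≥ 5) = Σ P(X=i) for i=5..5
P(X=5) = 1/3125
Sum = 1/3125

P(X ≥ 5) = 1/3125 ≈ 0.03%


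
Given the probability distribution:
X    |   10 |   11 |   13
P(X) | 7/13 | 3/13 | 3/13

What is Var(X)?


E[X] = 142/13
E[X²] = 1570/13
Var(X) = E[X²] - (E[X])² = 1570/13 - 20164/169 = 246/169

Var(X) = 246/169 ≈ 1.4556


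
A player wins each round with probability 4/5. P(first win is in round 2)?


Geometric: P(X=2) = (1-p)^(k-1)×p = (1/5)^1×4/5 = 4/25

P(X=2) = 4/25 ≈ 16.00%


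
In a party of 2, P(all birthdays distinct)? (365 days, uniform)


P(all different) = Π(365-i)/365 for i=0..1
= (365/365)×(364/365)×...×(364/365)
= 0.997260

P ≈ 0.9973 ≈ 99.73%


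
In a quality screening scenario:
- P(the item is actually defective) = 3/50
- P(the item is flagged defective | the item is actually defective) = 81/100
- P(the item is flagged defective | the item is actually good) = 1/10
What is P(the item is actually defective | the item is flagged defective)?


Using Bayes' theorem:
P(A|B) = P(B|A)·P(A) / P(B)

P(the item is flagged defective) = 81/100 × 3/50 + 1/10 × 47/50
= 243/5000 + 47/500 = 713/5000

P(the item is actually defective|the item is flagged defective) = (243/5000) / (713/5000) = 243/713

P(the item is actually defective|the item is flagged defective) = 243/713 ≈ 34.08%


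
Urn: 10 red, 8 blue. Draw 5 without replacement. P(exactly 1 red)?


Hypergeometric: C(10,1)×C(8,4)/C(18,5)
= 10×70/8568 = 25/306

P(X=1) = 25/306 ≈ 8.17%


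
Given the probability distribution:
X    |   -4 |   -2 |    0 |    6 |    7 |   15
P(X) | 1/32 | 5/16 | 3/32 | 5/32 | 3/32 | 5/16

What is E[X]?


E[X] = Σ x·P(X=x)
= (-4)×(1/32) + (-2)×(5/16) + (0)×(3/32) + (6)×(5/32) + (7)×(3/32) + (15)×(5/16)
= 177/32

E[X] = 177/32


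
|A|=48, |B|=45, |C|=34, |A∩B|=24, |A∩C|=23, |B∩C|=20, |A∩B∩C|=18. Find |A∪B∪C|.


|A∪B∪C| = 48+45+34-24-23-20+18 = 78

|A∪B∪C| = 78


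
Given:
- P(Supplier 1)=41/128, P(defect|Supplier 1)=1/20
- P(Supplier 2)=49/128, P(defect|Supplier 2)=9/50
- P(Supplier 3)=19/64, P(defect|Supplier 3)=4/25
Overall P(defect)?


P(B) = Σ P(B|Aᵢ)×P(Aᵢ)
  1/20×41/128 = 41/2560
  9/50×49/128 = 441/6400
  4/25×19/64 = 19/400
Sum = 339/2560

P(defect) = 339/2560 ≈ 13.24%


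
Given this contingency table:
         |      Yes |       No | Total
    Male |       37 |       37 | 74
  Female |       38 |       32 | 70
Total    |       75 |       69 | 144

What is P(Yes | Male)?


P(Yes | Male) = 37/(37+37) = 37/74 = 1/2

P(Yes|Male) = 1/2 ≈ 50.00%


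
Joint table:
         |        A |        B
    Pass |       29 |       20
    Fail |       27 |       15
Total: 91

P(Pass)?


P(Pass) = (29+20)/91 = 49/91 = 7/13

P(Pass) = 7/13 ≈ 53.85%


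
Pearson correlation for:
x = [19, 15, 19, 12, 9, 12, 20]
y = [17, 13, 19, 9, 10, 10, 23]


n=7, Σx=106, Σy=101, Σxy=1657, Σx²=1716, Σy²=1629
r = (7×1657 - 106×101)/√((7×1716 - 106²)(7×1629 - 101²))
= 893/√(776×1202) = 893/√932752 ≈ 893/965.7909 ≈ 0.9246

r ≈ 0.9246


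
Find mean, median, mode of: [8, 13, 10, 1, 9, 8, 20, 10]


Sorted: [1, 8, 8, 9, 10, 10, 13, 20]
Mean = 79/8
Median = 19/2
Freq: {8: 2, 13: 1, 10: 2, 1: 1, 9: 1, 20: 1}
Mode: [8, 10]

Mean=79/8, Median=19/2, Mode=[8, 10]


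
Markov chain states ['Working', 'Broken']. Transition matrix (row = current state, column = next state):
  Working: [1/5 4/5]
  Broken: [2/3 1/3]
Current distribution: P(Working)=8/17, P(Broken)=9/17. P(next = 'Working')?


P(next=Working) = Σᵢ P(now=i)×P(i→Working)
= 8/17×1/5 + 9/17×2/3
= 8/85 + 6/17 = 38/85

P = 38/85 ≈ 0.4471


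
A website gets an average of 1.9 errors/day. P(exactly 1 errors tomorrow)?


Poisson(λ=1.9): P(X=1) = e^(-λ)×λ^k/k!
= e^(-1.9) × 1.9^1 / 1!
≈ 0.1495686192 × 1.9 / 1 ≈ 0.284180

P(X=1) ≈ 0.284180 ≈ 28.42%


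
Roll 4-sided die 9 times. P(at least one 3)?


P(no 3)^9 = (3/4)^9 = 19683/262144
P(≥1) = 1 - 19683/262144 = 242461/262144

P = 242461/262144 ≈ 92.49%


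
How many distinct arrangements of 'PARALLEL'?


Letters: 8, freq: {'P': 1, 'A': 2, 'R': 1, 'L': 3, 'E': 1}
8!/(1!×2!×1!×3!×1!) = 40320/12 = 3360

3360


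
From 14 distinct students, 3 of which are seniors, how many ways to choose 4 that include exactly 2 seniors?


Choose 2 of the 3 seniors and 2 of the other 11 students:
C(3,2)×C(11,2) = 3×55 = 165

165


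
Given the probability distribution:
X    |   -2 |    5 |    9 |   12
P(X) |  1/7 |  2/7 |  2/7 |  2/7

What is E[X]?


E[X] = Σ x·P(X=x)
= (-2)×(1/7) + (5)×(2/7) + (9)×(2/7) + (12)×(2/7)
= 50/7

E[X] = 50/7


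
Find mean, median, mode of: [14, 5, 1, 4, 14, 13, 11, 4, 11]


Sorted: [1, 4, 4, 5, 11, 11, 13, 14, 14]
Mean = 77/9
Median = 11
Freq: {14: 2, 5: 1, 1: 1, 4: 2, 13: 1, 11: 2}
Mode: [4, 11, 14]

Mean=77/9, Median=11, Mode=[4, 11, 14]


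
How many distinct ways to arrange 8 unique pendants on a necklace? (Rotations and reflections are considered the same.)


Free circular arrangements: rotations and reflections both identified.
(n-1)!/2 = 7!/2 = 5040/2 = 2520

2520


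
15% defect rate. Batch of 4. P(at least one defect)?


P(all good) = (17/20)^4 = 83521/160000
P(≥1 defect) = 76479/160000

P = 76479/160000 ≈ 47.80%


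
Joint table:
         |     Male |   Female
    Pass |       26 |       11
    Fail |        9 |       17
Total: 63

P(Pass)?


P(Pass) = (26+11)/63 = 37/63

P(Pass) = 37/63 ≈ 58.73%


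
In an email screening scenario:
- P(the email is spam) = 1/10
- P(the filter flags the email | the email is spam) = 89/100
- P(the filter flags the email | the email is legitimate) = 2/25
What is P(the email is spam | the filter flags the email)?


Using Bayes' theorem:
P(A|B) = P(B|A)·P(A) / P(B)

P(the filter flags the email) = 89/100 × 1/10 + 2/25 × 9/10
= 89/1000 + 9/125 = 161/1000

P(the email is spam|the filter flags the email) = (89/1000) / (161/1000) = 89/161

P(the email is spam|the filter flags the email) = 89/161 ≈ 55.28%


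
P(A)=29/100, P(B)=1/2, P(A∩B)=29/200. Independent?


P(A)×P(B) = 29/200
P(A∩B) = 29/200
Equal ✓ → Independent

Yes, independent


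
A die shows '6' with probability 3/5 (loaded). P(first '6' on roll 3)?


Geometric: P(X=3) = (1-p)^(k-1)×p = (2/5)^2×3/5 = 12/125

P(X=3) = 12/125 ≈ 9.60%


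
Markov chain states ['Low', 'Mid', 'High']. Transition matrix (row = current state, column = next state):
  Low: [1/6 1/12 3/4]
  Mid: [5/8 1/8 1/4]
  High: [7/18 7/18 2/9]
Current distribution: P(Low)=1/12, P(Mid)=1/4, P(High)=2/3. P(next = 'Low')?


P(next=Low) = Σᵢ P(now=i)×P(i→Low)
= 1/12×1/6 + 1/4×5/8 + 2/3×7/18
= 1/72 + 5/32 + 7/27 = 371/864

P = 371/864 ≈ 0.4294


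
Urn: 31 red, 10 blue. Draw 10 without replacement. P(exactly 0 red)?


Hypergeometric: C(31,0)×C(10,10)/C(41,10)
= 1×1/1121099408 = 1/1121099408

P(X=0) = 1/1121099408 ≈ 0.00%


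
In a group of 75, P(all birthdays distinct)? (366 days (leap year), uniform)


P(all different) = Π(366-i)/366 for i=0..74
= (366/366)×(365/366)×...×(292/366)
= 0.000287

P ≈ 0.0003 ≈ 0.03%


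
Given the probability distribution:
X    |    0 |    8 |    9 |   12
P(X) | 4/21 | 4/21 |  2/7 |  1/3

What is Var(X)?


E[X] = 170/21
E[X²] = 250/3
Var(X) = E[X²] - (E[X])² = 250/3 - 28900/441 = 7850/441

Var(X) = 7850/441 ≈ 17.8005


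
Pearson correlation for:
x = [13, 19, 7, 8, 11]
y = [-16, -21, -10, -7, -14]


n=5, Σx=58, Σy=-68, Σxy=-887, Σx²=764, Σy²=1042
r = (5×(-887) - 58×(-68))/√((5×764 - 58²)(5×1042 - (-68)²))
= -491/√(456×586) = -491/√267216 ≈ -491/516.9294 ≈ -0.9498

r ≈ -0.9498


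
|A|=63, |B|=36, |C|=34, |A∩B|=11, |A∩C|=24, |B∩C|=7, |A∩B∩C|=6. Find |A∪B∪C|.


|A∪B∪C| = 63+36+34-11-24-7+6 = 97

|A∪B∪C| = 97


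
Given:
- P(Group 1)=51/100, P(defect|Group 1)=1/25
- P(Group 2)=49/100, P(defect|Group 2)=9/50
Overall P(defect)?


P(B) = Σ P(B|Aᵢ)×P(Aᵢ)
  1/25×51/100 = 51/2500
  9/50×49/100 = 441/5000
Sum = 543/5000

P(defect) = 543/5000 ≈ 10.86%


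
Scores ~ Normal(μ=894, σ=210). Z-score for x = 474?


z = (x - μ)/σ = (474 - 894)/210 = -2.0

z = -2.0


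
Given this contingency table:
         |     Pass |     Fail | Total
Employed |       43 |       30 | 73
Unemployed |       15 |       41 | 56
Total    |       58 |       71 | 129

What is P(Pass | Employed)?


P(Pass | Employed) = 43/(43+30) = 43/73

P(Pass|Employed) = 43/73 ≈ 58.90%


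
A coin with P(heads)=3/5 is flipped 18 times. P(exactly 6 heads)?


Binomial: P(X=6) = C(18,6)×p^6×(1-p)^12
= 18564 × 729/15625 × 4096/244140625 = 55431806976/3814697265625

P(X=6) = 55431806976/3814697265625 ≈ 1.45%


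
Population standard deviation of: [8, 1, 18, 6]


Mean = 33/4
  (8-33/4)²=1/16
  (1-33/4)²=841/16
  (18-33/4)²=1521/16
  (6-33/4)²=81/16
Σ(x-μ)² = 611/4
σ² = (611/4)/4 = 611/16

σ = √(611/16) ≈ 6.1796


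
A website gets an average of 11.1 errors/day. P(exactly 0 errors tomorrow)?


Poisson(λ=11.1): P(X=0) = e^(-λ)×λ^k/k!
= e^(-11.1) × 11.1^0 / 0!
≈ 1.511232382e-05 × 1 / 1 ≈ 0.000015

P(X=0) ≈ 0.000015 ≈ 0.00%


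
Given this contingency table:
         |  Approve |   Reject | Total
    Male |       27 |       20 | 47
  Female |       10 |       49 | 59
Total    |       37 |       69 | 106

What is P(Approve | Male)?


P(Approve | Male) = 27/(27+20) = 27/47

P(Approve|Male) = 27/47 ≈ 57.45%


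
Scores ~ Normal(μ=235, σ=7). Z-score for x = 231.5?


z = (x - μ)/σ = (231.5 - 235)/7 = -0.5

z = -0.5


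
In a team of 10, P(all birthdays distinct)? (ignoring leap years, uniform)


P(all different) = Π(365-i)/365 for i=0..9
= (365/365)×(364/365)×...×(356/365)
= 0.883052

P ≈ 0.8831 ≈ 88.31%


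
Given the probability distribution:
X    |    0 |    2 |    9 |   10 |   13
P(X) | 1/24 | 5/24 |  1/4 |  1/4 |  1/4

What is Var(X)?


E[X] = 101/12
E[X²] = 265/3
Var(X) = E[X²] - (E[X])² = 265/3 - 10201/144 = 2519/144

Var(X) = 2519/144 ≈ 17.4931


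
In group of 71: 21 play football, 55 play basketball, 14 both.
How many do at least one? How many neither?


|A∪B| = 21+55-14 = 62
Neither = 71-62 = 9

At least one: 62; Neither: 9


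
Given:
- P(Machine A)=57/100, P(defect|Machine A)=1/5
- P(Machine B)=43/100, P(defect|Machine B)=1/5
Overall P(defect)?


P(B) = Σ P(B|Aᵢ)×P(Aᵢ)
  1/5×57/100 = 57/500
  1/5×43/100 = 43/500
Sum = 1/5

P(defect) = 1/5 ≈ 20.00%


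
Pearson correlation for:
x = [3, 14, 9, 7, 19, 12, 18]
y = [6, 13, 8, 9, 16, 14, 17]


n=7, Σx=82, Σy=83, Σxy=1113, Σx²=1164, Σy²=1091
r = (7×1113 - 82×83)/√((7×1164 - 82²)(7×1091 - 83²))
= 985/√(1424×748) = 985/√1065152 ≈ 985/1032.0620 ≈ 0.9544

r ≈ 0.9544


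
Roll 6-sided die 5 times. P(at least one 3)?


P(no 3)^5 = (5/6)^5 = 3125/7776
P(≥1) = 1 - 3125/7776 = 4651/7776

P = 4651/7776 ≈ 59.81%


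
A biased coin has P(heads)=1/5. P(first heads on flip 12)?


Geometric: P(X=12) = (1-p)^(k-1)×p = (4/5)^11×1/5 = 4194304/244140625

P(X=12) = 4194304/244140625 ≈ 1.72%


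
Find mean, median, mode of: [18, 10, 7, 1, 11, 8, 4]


Sorted: [1, 4, 7, 8, 10, 11, 18]
Mean = 59/7
Median = 8
Freq: {18: 1, 10: 1, 7: 1, 1: 1, 11: 1, 8: 1, 4: 1}
Mode: No mode

Mean=59/7, Median=8, Mode=No mode


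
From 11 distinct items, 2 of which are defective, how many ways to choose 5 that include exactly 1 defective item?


Choose 1 of the 2 defective items and 4 of the other 9 items:
C(2,1)×C(9,4) = 2×126 = 252

252


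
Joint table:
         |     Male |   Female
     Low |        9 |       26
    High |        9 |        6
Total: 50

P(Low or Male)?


P(Low∨Male) = P(Low) + P(Male) - P(Low∧Male)
= (35 + 18 - 9)/50 = 44/50 = 22/25

P = 22/25 ≈ 88.00%


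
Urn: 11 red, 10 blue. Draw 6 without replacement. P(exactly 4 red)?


Hypergeometric: C(11,4)×C(10,2)/C(21,6)
= 330×45/54264 = 2475/9044

P(X=4) = 2475/9044 ≈ 27.37%


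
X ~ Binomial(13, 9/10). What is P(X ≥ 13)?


P(X ≥ 13) = Σ P(X=i) for i=13..13
P(X=13) = 2541865828329/10000000000000
Sum = 2541865828329/10000000000000

P(X ≥ 13) = 2541865828329/10000000000000 ≈ 25.42%


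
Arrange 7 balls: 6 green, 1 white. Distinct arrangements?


7!/(6!×1!) = 7

7


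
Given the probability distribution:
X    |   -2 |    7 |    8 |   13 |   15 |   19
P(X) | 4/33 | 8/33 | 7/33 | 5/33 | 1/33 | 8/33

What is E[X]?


E[X] = Σ x·P(X=x)
= (-2)×(4/33) + (7)×(8/33) + (8)×(7/33) + (13)×(5/33) + (15)×(1/33) + (19)×(8/33)
= 112/11

E[X] = 112/11


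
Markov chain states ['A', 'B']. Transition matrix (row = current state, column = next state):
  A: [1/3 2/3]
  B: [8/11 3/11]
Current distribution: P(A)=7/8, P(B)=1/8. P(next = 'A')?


P(next=A) = Σᵢ P(now=i)×P(i→A)
= 7/8×1/3 + 1/8×8/11
= 7/24 + 1/11 = 101/264

P = 101/264 ≈ 0.3826


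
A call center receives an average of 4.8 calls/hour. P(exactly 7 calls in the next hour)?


Poisson(λ=4.8): P(X=7) = e^(-λ)×λ^k/k!
= e^(-4.8) × 4.8^7 / 7!
≈ 0.008229747049 × 58706.8342272 / 5040 ≈ 0.095862

P(X=7) ≈ 0.095862 ≈ 9.59%


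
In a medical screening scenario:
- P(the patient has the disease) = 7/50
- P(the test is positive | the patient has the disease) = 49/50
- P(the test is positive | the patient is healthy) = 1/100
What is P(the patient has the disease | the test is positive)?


Using Bayes' theorem:
P(A|B) = P(B|A)·P(A) / P(B)

P(the test is positive) = 49/50 × 7/50 + 1/100 × 43/50
= 343/2500 + 43/5000 = 729/5000

P(the patient has the disease|the test is positive) = (343/2500) / (729/5000) = 686/729

P(the patient has the disease|the test is positive) = 686/729 ≈ 94.10%


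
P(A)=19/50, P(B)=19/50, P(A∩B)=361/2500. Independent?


P(A)×P(B) = 361/2500
P(A∩B) = 361/2500
Equal ✓ → Independent

Yes, independent


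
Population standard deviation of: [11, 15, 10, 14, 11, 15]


Mean = 76/6 = 38/3
  (11-38/3)²=25/9
  (15-38/3)²=49/9
  (10-38/3)²=64/9
  (14-38/3)²=16/9
  (11-38/3)²=25/9
  (15-38/3)²=49/9
Σ(x-μ)² = 76/3
σ² = (76/3)/6 = 38/9

σ = √(38/9) ≈ 2.0548


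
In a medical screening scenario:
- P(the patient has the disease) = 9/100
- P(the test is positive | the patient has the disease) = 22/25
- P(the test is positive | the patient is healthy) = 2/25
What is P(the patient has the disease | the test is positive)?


Using Bayes' theorem:
P(A|B) = P(B|A)·P(A) / P(B)

P(the test is positive) = 22/25 × 9/100 + 2/25 × 91/100
= 99/1250 + 91/1250 = 19/125

P(the patient has the disease|the test is positive) = (99/1250) / (19/125) = 99/190

P(the patient has the disease|the test is positive) = 99/190 ≈ 52.11%


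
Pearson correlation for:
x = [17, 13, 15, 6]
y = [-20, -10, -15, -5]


n=4, Σx=51, Σy=-50, Σxy=-725, Σx²=719, Σy²=750
r = (4×(-725) - 51×(-50))/√((4×719 - 51²)(4×750 - (-50)²))
= -350/√(275×500) = -350/√137500 ≈ -350/370.8099 ≈ -0.9439

r ≈ -0.9439


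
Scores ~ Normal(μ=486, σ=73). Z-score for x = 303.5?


z = (x - μ)/σ = (303.5 - 486)/73 = -2.5

z = -2.5


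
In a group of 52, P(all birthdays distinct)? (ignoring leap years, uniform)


P(all different) = Π(365-i)/365 for i=0..51
= (365/365)×(364/365)×...×(314/365)
= 0.021995

P ≈ 0.0220 ≈ 2.20%


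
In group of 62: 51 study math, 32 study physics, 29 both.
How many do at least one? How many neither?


|A∪B| = 51+32-29 = 54
Neither = 62-54 = 8

At least one: 54; Neither: 8


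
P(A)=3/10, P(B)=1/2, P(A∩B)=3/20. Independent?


P(A)×P(B) = 3/20
P(A∩B) = 3/20
Equal ✓ → Independent

Yes, independent


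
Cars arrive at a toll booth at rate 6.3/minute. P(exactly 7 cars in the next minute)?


Poisson(λ=6.3): P(X=7) = e^(-λ)×λ^k/k!
= e^(-6.3) × 6.3^7 / 7!
≈ 0.001836304777 × 393898.063917 / 5040 ≈ 0.143515

P(X=7) ≈ 0.143515 ≈ 14.35%


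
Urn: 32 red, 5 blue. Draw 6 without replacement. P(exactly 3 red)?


Hypergeometric: C(32,3)×C(5,3)/C(37,6)
= 4960×10/2324784 = 3100/145299

P(X=3) = 3100/145299 ≈ 2.13%


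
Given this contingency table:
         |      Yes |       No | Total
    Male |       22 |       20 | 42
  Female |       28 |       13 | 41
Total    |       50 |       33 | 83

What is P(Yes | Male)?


P(Yes | Male) = 22/(22+20) = 22/42 = 11/21

P(Yes|Male) = 11/21 ≈ 52.38%


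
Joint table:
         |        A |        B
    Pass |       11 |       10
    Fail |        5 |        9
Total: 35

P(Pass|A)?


P(Pass|A) = 11/(11+5) = 11/16

P = 11/16 ≈ 68.75%


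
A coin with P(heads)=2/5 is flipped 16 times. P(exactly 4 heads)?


Binomial: P(X=4) = C(16,4)×p^4×(1-p)^12
= 1820 × 16/625 × 531441/244140625 = 3095112384/30517578125

P(X=4) = 3095112384/30517578125 ≈ 10.14%


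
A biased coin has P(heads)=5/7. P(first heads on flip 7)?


Geometric: P(X=7) = (1-p)^(k-1)×p = (2/7)^6×5/7 = 320/823543

P(X=7) = 320/823543 ≈ 0.04%


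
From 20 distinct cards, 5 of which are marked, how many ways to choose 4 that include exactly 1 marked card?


Choose 1 of the 5 marked cards and 3 of the other 15 cards:
C(5,1)×C(15,3) = 5×455 = 2275

2275


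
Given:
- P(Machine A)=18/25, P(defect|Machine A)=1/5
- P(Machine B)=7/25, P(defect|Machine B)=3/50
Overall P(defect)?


P(B) = Σ P(B|Aᵢ)×P(Aᵢ)
  1/5×18/25 = 18/125
  3/50×7/25 = 21/1250
Sum = 201/1250

P(defect) = 201/1250 ≈ 16.08%


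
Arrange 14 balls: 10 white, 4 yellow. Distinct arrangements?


14!/(10!×4!) = 1001

1001


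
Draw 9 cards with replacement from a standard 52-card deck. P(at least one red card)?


P(not a red card) = 26/52 = 1/2
P(none in 9 draws) = (1/2)^9 = 1/512
P(≥1 red card) = 1 - 1/512 = 511/512

P = 511/512 ≈ 99.80%


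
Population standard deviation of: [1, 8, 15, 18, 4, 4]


Mean = 50/6 = 25/3
  (1-25/3)²=484/9
  (8-25/3)²=1/9
  (15-25/3)²=400/9
  (18-25/3)²=841/9
  (4-25/3)²=169/9
  (4-25/3)²=169/9
Σ(x-μ)² = 688/3
σ² = (688/3)/6 = 344/9

σ = √(344/9) ≈ 6.1824


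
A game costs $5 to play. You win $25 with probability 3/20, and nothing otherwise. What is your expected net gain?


E[gain] = (25-5)×3/20 + (-5)×17/20
= 3 - 17/4 = -5/4

Expected net gain = $-5/4 ≈ $-1.25


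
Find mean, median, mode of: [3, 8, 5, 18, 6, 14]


Sorted: [3, 5, 6, 8, 14, 18]
Mean = 54/6 = 9
Median = 7
Freq: {3: 1, 8: 1, 5: 1, 18: 1, 6: 1, 14: 1}
Mode: No mode

Mean=9, Median=7, Mode=No mode


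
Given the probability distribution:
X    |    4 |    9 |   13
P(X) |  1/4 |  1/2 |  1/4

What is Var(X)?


E[X] = 35/4
E[X²] = 347/4
Var(X) = E[X²] - (E[X])² = 347/4 - 1225/16 = 163/16

Var(X) = 163/16 ≈ 10.1875


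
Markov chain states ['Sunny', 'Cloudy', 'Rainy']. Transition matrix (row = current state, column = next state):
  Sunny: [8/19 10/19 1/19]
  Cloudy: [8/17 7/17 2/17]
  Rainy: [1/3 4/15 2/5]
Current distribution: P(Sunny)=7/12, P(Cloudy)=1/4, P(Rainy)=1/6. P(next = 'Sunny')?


P(next=Sunny) = Σᵢ P(now=i)×P(i→Sunny)
= 7/12×8/19 + 1/4×8/17 + 1/6×1/3
= 14/57 + 2/17 + 1/18 = 2435/5814

P = 2435/5814 ≈ 0.4188


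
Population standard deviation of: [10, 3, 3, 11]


Mean = 27/4
  (10-27/4)²=169/16
  (3-27/4)²=225/16
  (3-27/4)²=225/16
  (11-27/4)²=289/16
Σ(x-μ)² = 227/4
σ² = (227/4)/4 = 227/16

σ = √(227/16) ≈ 3.7666


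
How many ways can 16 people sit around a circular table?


Circular arrangements of 16 distinct objects: fix one position to break rotational symmetry.
(n-1)! = 15! = 1307674368000

1307674368000


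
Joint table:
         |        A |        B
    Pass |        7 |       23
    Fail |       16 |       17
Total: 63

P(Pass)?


P(Pass) = (7+23)/63 = 30/63 = 10/21

P(Pass) = 10/21 ≈ 47.62%


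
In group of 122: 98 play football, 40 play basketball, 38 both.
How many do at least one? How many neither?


|A∪B| = 98+40-38 = 100
Neither = 122-100 = 22

At least one: 100; Neither: 22


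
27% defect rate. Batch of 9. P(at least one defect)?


P(all good) = (73/100)^9 = 58871586708267913/1000000000000000000
P(≥1 defect) = 941128413291732087/1000000000000000000

P = 941128413291732087/1000000000000000000 ≈ 94.11%


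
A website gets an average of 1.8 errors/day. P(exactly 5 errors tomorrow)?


Poisson(λ=1.8): P(X=5) = e^(-λ)×λ^k/k!
= e^(-1.8) × 1.8^5 / 5!
≈ 0.1652988882 × 18.89568 / 120 ≈ 0.026029

P(X=5) ≈ 0.026029 ≈ 2.60%


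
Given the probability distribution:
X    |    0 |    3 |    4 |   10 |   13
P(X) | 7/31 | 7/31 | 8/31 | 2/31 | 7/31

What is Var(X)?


E[X] = 164/31
E[X²] = 1574/31
Var(X) = E[X²] - (E[X])² = 1574/31 - 26896/961 = 21898/961

Var(X) = 21898/961 ≈ 22.7867


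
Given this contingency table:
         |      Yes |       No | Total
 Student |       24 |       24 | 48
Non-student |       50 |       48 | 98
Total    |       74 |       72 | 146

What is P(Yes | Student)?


P(Yes | Student) = 24/(24+24) = 24/48 = 1/2

P(Yes|Student) = 1/2 ≈ 50.00%


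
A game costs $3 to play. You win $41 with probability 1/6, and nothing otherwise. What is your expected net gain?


E[gain] = (41-3)×1/6 + (-3)×5/6
= 19/3 - 5/2 = 23/6

Expected net gain = $23/6 ≈ $3.83


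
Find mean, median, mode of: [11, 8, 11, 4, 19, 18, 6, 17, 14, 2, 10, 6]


Sorted: [2, 4, 6, 6, 8, 10, 11, 11, 14, 17, 18, 19]
Mean = 126/12 = 21/2
Median = 21/2
Freq: {11: 2, 8: 1, 4: 1, 19: 1, 18: 1, 6: 2, 17: 1, 14: 1, 2: 1, 10: 1}
Mode: [6, 11]

Mean=21/2, Median=21/2, Mode=[6, 11]


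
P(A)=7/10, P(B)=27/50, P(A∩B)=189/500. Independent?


P(A)×P(B) = 189/500
P(A∩B) = 189/500
Equal ✓ → Independent

Yes, independent


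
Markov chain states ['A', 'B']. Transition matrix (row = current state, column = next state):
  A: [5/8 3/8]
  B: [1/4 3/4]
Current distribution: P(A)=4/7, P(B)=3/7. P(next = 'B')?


P(next=B) = Σᵢ P(now=i)×P(i→B)
= 4/7×3/8 + 3/7×3/4
= 3/14 + 9/28 = 15/28

P = 15/28 ≈ 0.5357


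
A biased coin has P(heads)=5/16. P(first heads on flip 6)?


Geometric: P(X=6) = (1-p)^(k-1)×p = (11/16)^5×5/16 = 805255/16777216

P(X=6) = 805255/16777216 ≈ 4.80%


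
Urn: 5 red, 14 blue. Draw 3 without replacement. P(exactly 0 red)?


Hypergeometric: C(5,0)×C(14,3)/C(19,3)
= 1×364/969 = 364/969

P(X=0) = 364/969 ≈ 37.56%


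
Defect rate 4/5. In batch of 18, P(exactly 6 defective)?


Binomial: P(X=6) = C(18,6)×p^6×(1-p)^12
= 18564 × 4096/15625 × 1/244140625 = 76038144/3814697265625

P(X=6) = 76038144/3814697265625 ≈ 0.00%


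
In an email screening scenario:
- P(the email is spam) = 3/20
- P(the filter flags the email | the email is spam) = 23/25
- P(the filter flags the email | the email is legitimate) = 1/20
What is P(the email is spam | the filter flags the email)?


Using Bayes' theorem:
P(A|B) = P(B|A)·P(A) / P(B)

P(the filter flags the email) = 23/25 × 3/20 + 1/20 × 17/20
= 69/500 + 17/400 = 361/2000

P(the email is spam|the filter flags the email) = (69/500) / (361/2000) = 276/361

P(the email is spam|the filter flags the email) = 276/361 ≈ 76.45%


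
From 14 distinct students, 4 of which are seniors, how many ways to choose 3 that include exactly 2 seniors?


Choose 2 of the 4 seniors and 1 of the other 10 students:
C(4,2)×C(10,1) = 6×10 = 60

60


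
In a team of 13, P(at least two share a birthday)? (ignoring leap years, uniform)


P(all different) = Π(365-i)/365 for i=0..12
= 0.805590
P(match) = 1 - 0.805590 = 0.194410

P ≈ 0.1944 ≈ 19.44%


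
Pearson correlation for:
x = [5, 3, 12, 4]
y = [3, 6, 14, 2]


n=4, Σx=24, Σy=25, Σxy=209, Σx²=194, Σy²=245
r = (4×209 - 24×25)/√((4×194 - 24²)(4×245 - 25²))
= 236/√(200×355) = 236/√71000 ≈ 236/266.4583 ≈ 0.8857

r ≈ 0.8857


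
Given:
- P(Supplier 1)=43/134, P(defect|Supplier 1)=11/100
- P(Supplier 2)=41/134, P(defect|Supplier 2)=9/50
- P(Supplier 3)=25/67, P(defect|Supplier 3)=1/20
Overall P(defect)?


P(B) = Σ P(B|Aᵢ)×P(Aᵢ)
  11/100×43/134 = 473/13400
  9/50×41/134 = 369/6700
  1/20×25/67 = 5/268
Sum = 1461/13400

P(defect) = 1461/13400 ≈ 10.90%


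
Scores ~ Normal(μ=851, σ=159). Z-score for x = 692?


z = (x - μ)/σ = (692 - 851)/159 = -1.0

z = -1.0


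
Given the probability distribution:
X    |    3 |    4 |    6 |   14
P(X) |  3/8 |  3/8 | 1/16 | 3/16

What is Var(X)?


E[X] = 45/8
E[X²] = 387/8
Var(X) = E[X²] - (E[X])² = 387/8 - 2025/64 = 1071/64

Var(X) = 1071/64 ≈ 16.7344


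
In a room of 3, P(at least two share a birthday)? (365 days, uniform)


P(all different) = Π(365-i)/365 for i=0..2
= 0.991796
P(match) = 1 - 0.991796 = 0.008204

P ≈ 0.0082 ≈ 0.82%


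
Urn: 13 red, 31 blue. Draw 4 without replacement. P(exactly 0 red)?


Hypergeometric: C(13,0)×C(31,4)/C(44,4)
= 1×31465/135751 = 4495/19393

P(X=0) = 4495/19393 ≈ 23.18%


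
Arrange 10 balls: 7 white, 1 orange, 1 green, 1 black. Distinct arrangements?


10!/(7!×1!×1!×1!) = 720

720


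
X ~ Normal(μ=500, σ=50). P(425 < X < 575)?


z₁=(425-500)/50=-1.5, z₂=(575-500)/50=1.5
P = Φ(1.5) - Φ(-1.5) = 0.933193 - 0.066807 = 0.866386 ≈ 0.8664

P(425 < X < 575) ≈ 0.8664


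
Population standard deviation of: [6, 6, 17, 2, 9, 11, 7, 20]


Mean = 78/8 = 39/4
  (6-39/4)²=225/16
  (6-39/4)²=225/16
  (17-39/4)²=841/16
  (2-39/4)²=961/16
  (9-39/4)²=9/16
  (11-39/4)²=25/16
  (7-39/4)²=121/16
  (20-39/4)²=1681/16
Σ(x-μ)² = 511/2
σ² = (511/2)/8 = 511/16

σ = √(511/16) ≈ 5.6513


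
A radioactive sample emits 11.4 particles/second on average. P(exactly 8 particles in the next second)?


Poisson(λ=11.4): P(X=8) = e^(-λ)×λ^k/k!
= e^(-11.4) × 11.4^8 / 8!
≈ 1.119548484e-05 × 285258642.207 / 40320 ≈ 0.079207

P(X=8) ≈ 0.079207 ≈ 7.92%


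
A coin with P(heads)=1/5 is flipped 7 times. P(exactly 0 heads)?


Binomial: P(X=0) = C(7,0)×p^0×(1-p)^7
= 1 × 1 × 16384/78125 = 16384/78125

P(X=0) = 16384/78125 ≈ 20.97%


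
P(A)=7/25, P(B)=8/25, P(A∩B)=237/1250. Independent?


P(A)×P(B) = 56/625
P(A∩B) = 237/1250
Not equal → NOT independent

No, not independent


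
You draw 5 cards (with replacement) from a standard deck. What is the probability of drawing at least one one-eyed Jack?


P(not a one-eyed Jack) = 50/52 = 25/26
P(none in 5 draws) = (25/26)^5 = 9765625/11881376
P(≥1 one-eyed Jack) = 1 - 9765625/11881376 = 2115751/11881376

P = 2115751/11881376 ≈ 17.81%


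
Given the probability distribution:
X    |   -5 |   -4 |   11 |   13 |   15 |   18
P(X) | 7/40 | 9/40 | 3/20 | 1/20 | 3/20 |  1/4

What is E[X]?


E[X] = Σ x·P(X=x)
= (-5)×(7/40) + (-4)×(9/40) + (11)×(3/20) + (13)×(1/20) + (15)×(3/20) + (18)×(1/4)
= 291/40

E[X] = 291/40


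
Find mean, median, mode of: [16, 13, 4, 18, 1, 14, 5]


Sorted: [1, 4, 5, 13, 14, 16, 18]
Mean = 71/7
Median = 13
Freq: {16: 1, 13: 1, 4: 1, 18: 1, 1: 1, 14: 1, 5: 1}
Mode: No mode

Mean=71/7, Median=13, Mode=No mode


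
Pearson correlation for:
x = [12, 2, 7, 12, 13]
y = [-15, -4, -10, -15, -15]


n=5, Σx=46, Σy=-59, Σxy=-633, Σx²=510, Σy²=791
r = (5×(-633) - 46×(-59))/√((5×510 - 46²)(5×791 - (-59)²))
= -451/√(434×474) = -451/√205716 ≈ -451/453.5593 ≈ -0.9944

r ≈ -0.9944


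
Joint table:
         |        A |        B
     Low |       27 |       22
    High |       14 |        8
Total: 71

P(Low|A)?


P(Low|A) = 27/(27+14) = 27/41

P = 27/41 ≈ 65.85%


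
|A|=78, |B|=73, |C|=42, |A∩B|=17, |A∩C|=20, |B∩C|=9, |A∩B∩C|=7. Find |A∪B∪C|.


|A∪B∪C| = 78+73+42-17-20-9+7 = 154

|A∪B∪C| = 154


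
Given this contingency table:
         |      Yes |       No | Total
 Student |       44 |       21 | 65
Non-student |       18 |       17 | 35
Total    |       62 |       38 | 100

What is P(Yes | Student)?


P(Yes | Student) = 44/(44+21) = 44/65

P(Yes|Student) = 44/65 ≈ 67.69%


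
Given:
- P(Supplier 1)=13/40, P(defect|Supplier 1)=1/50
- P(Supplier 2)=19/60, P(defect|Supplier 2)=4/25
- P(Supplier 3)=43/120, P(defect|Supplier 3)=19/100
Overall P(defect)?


P(B) = Σ P(B|Aᵢ)×P(Aᵢ)
  1/50×13/40 = 13/2000
  4/25×19/60 = 19/375
  19/100×43/120 = 817/12000
Sum = 501/4000

P(defect) = 501/4000 ≈ 12.53%


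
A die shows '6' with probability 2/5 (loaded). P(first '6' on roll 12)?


Geometric: P(X=12) = (1-p)^(k-1)×p = (3/5)^11×2/5 = 354294/244140625

P(X=12) = 354294/244140625 ≈ 0.15%


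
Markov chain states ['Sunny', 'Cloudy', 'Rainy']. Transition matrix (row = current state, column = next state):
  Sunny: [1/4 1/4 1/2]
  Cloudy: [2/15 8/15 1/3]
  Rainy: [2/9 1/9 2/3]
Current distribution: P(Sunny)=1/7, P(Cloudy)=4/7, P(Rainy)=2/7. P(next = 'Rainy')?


P(next=Rainy) = Σᵢ P(now=i)×P(i→Rainy)
= 1/7×1/2 + 4/7×1/3 + 2/7×2/3
= 1/14 + 4/21 + 4/21 = 19/42

P = 19/42 ≈ 0.4524


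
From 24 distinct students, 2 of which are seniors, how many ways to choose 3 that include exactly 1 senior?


Choose 1 of the 2 seniors and 2 of the other 22 students:
C(2,1)×C(22,2) = 2×231 = 462

462


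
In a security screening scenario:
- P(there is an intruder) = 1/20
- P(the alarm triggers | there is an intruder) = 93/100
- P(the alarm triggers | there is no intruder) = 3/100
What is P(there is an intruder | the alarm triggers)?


Using Bayes' theorem:
P(A|B) = P(B|A)·P(A) / P(B)

P(the alarm triggers) = 93/100 × 1/20 + 3/100 × 19/20
= 93/2000 + 57/2000 = 3/40

P(there is an intruder|the alarm triggers) = (93/2000) / (3/40) = 31/50

P(there is an intruder|the alarm triggers) = 31/50 ≈ 62.00%


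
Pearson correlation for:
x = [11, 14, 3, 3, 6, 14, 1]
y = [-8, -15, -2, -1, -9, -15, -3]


n=7, Σx=52, Σy=-53, Σxy=-574, Σx²=568, Σy²=609
r = (7×(-574) - 52×(-53))/√((7×568 - 52²)(7×609 - (-53)²))
= -1262/√(1272×1454) = -1262/√1849488 ≈ -1262/1359.9588 ≈ -0.9280

r ≈ -0.9280


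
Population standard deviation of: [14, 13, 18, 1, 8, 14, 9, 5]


Mean = 82/8 = 41/4
  (14-41/4)²=225/16
  (13-41/4)²=121/16
  (18-41/4)²=961/16
  (1-41/4)²=1369/16
  (8-41/4)²=81/16
  (14-41/4)²=225/16
  (9-41/4)²=25/16
  (5-41/4)²=441/16
Σ(x-μ)² = 431/2
σ² = (431/2)/8 = 431/16

σ = √(431/16) ≈ 5.1901


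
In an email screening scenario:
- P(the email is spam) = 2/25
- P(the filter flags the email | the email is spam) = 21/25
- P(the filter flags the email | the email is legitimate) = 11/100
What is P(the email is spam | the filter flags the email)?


Using Bayes' theorem:
P(A|B) = P(B|A)·P(A) / P(B)

P(the filter flags the email) = 21/25 × 2/25 + 11/100 × 23/25
= 42/625 + 253/2500 = 421/2500

P(the email is spam|the filter flags the email) = (42/625) / (421/2500) = 168/421

P(the email is spam|the filter flags the email) = 168/421 ≈ 39.90%


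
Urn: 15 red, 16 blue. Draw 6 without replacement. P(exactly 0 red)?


Hypergeometric: C(15,0)×C(16,6)/C(31,6)
= 1×8008/736281 = 88/8091

P(X=0) = 88/8091 ≈ 1.09%


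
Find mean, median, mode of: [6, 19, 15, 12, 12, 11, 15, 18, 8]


Sorted: [6, 8, 11, 12, 12, 15, 15, 18, 19]
Mean = 116/9
Median = 12
Freq: {6: 1, 19: 1, 15: 2, 12: 2, 11: 1, 18: 1, 8: 1}
Mode: [12, 15]

Mean=116/9, Median=12, Mode=[12, 15]


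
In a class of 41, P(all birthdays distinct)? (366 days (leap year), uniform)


P(all different) = Π(366-i)/366 for i=0..40
= (366/366)×(365/366)×...×(326/366)
= 0.097493

P ≈ 0.0975 ≈ 9.75%


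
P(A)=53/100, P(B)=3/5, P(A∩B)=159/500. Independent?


P(A)×P(B) = 159/500
P(A∩B) = 159/500
Equal ✓ → Independent

Yes, independent


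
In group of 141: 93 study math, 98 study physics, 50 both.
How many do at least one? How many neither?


|A∪B| = 93+98-50 = 141
Neither = 141-141 = 0

At least one: 141; Neither: 0


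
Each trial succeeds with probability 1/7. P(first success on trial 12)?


Geometric: P(X=12) = (1-p)^(k-1)×p = (6/7)^11×1/7 = 362797056/13841287201

P(X=12) = 362797056/13841287201 ≈ 2.62%


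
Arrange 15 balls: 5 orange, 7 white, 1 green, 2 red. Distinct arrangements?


15!/(5!×7!×1!×2!) = 1081080

1081080


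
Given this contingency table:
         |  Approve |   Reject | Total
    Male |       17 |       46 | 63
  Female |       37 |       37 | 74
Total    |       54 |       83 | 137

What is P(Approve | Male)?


P(Approve | Male) = 17/(17+46) = 17/63

P(Approve|Male) = 17/63 ≈ 26.98%


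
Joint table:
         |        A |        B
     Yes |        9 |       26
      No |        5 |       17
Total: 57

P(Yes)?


P(Yes) = (9+26)/57 = 35/57

P(Yes) = 35/57 ≈ 61.40%


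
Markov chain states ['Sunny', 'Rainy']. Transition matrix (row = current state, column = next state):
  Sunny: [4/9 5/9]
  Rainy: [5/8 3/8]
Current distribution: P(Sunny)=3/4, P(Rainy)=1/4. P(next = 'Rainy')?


P(next=Rainy) = Σᵢ P(now=i)×P(i→Rainy)
= 3/4×5/9 + 1/4×3/8
= 5/12 + 3/32 = 49/96

P = 49/96 ≈ 0.5104


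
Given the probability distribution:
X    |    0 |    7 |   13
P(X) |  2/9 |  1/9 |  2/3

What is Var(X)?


E[X] = 85/9
E[X²] = 1063/9
Var(X) = E[X²] - (E[X])² = 1063/9 - 7225/81 = 2342/81

Var(X) = 2342/81 ≈ 28.9136


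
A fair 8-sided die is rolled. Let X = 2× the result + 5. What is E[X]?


E[die] = (1+8)/2 = 9/2
E[X] = 2×9/2 + 5 = 14

E[X] = 14


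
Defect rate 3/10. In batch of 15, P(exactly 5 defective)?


Binomial: P(X=5) = C(15,5)×p^5×(1-p)^10
= 3003 × 243/100000 × 282475249/10000000000 = 206130380977521/1000000000000000

P(X=5) = 206130380977521/1000000000000000 ≈ 20.61%


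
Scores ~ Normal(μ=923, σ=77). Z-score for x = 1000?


z = (x - μ)/σ = (1000 - 923)/77 = 1.0

z = 1.0


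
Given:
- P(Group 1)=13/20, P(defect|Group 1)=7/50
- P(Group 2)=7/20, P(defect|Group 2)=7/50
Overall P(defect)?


P(B) = Σ P(B|Aᵢ)×P(Aᵢ)
  7/50×13/20 = 91/1000
  7/50×7/20 = 49/1000
Sum = 7/50

P(defect) = 7/50 ≈ 14.00%


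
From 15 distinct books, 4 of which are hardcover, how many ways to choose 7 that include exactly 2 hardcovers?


Choose 2 of the 4 hardcovers and 5 of the other 11 books:
C(4,2)×C(11,5) = 6×462 = 2772

2772


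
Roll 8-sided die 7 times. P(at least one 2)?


P(no 2)^7 = (7/8)^7 = 823543/2097152
P(≥1) = 1 - 823543/2097152 = 1273609/2097152

P = 1273609/2097152 ≈ 60.73%


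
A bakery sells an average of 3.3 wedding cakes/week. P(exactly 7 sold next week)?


Poisson(λ=3.3): P(X=7) = e^(-λ)×λ^k/k!
= e^(-3.3) × 3.3^7 / 7!
≈ 0.0368831674 × 4261.8442977 / 5040 ≈ 0.031189

P(X=7) ≈ 0.031189 ≈ 3.12%


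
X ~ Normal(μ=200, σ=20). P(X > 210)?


z = (210-200)/20 = 0.5
P(X > 210) = 1 - P(Z ≤ 0.5) = 1 - 0.6915 = 0.3085

P(X > 210) ≈ 0.3085


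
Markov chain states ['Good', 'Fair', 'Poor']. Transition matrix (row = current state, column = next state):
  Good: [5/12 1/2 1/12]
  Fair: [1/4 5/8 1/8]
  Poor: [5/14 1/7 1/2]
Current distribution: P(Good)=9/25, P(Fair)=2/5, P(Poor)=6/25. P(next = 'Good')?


P(next=Good) = Σᵢ P(now=i)×P(i→Good)
= 9/25×5/12 + 2/5×1/4 + 6/25×5/14
= 3/20 + 1/10 + 3/35 = 47/140

P = 47/140 ≈ 0.3357


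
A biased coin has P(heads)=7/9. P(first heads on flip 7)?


Geometric: P(X=7) = (1-p)^(k-1)×p = (2/9)^6×7/9 = 448/4782969

P(X=7) = 448/4782969 ≈ 0.01%


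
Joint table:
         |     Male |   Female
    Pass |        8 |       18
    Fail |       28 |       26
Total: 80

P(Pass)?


P(Pass) = (8+18)/80 = 26/80 = 13/40

P(Pass) = 13/40 ≈ 32.50%


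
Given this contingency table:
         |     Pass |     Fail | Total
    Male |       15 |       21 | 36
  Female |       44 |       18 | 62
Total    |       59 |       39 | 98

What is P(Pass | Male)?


P(Pass | Male) = 15/(15+21) = 15/36 = 5/12

P(Pass|Male) = 5/12 ≈ 41.67%


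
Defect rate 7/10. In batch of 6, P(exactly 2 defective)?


Binomial: P(X=2) = C(6,2)×p^2×(1-p)^4
= 15 × 49/100 × 81/10000 = 11907/200000

P(X=2) = 11907/200000 ≈ 5.95%


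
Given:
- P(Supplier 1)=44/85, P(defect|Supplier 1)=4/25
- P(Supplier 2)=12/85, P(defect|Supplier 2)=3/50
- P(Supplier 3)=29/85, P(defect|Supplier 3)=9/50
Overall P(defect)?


P(B) = Σ P(B|Aᵢ)×P(Aᵢ)
  4/25×44/85 = 176/2125
  3/50×12/85 = 18/2125
  9/50×29/85 = 261/4250
Sum = 649/4250

P(defect) = 649/4250 ≈ 15.27%


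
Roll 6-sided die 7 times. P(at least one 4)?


P(no 4)^7 = (5/6)^7 = 78125/279936
P(≥1) = 1 - 78125/279936 = 201811/279936

P = 201811/279936 ≈ 72.09%


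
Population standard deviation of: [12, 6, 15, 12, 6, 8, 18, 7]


Mean = 84/8 = 21/2
  (12-21/2)²=9/4
  (6-21/2)²=81/4
  (15-21/2)²=81/4
  (12-21/2)²=9/4
  (6-21/2)²=81/4
  (8-21/2)²=25/4
  (18-21/2)²=225/4
  (7-21/2)²=49/4
Σ(x-μ)² = 140
σ² = 140/8 = 35/2

σ = √(35/2) ≈ 4.1833


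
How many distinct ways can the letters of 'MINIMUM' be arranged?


Letters: 7, freq: {'M': 3, 'I': 2, 'N': 1, 'U': 1}
7!/(3!×2!×1!×1!) = 5040/12 = 420

420


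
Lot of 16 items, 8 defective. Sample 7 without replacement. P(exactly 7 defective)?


Hypergeometric: C(8,7)×C(8,0)/C(16,7)
= 8×1/11440 = 1/1430

P(X=7) = 1/1430 ≈ 0.07%


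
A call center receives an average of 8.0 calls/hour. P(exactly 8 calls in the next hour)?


Poisson(λ=8.0): P(X=8) = e^(-λ)×λ^k/k!
= e^(-8.0) × 8.0^8 / 8!
≈ 0.0003354626279 × 16777216 / 40320 ≈ 0.139587

P(X=8) ≈ 0.139587 ≈ 13.96%


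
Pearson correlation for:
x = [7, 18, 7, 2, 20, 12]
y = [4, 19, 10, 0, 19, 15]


n=6, Σx=66, Σy=67, Σxy=1000, Σx²=970, Σy²=1063
r = (6×1000 - 66×67)/√((6×970 - 66²)(6×1063 - 67²))
= 1578/√(1464×1889) = 1578/√2765496 ≈ 1578/1662.9781 ≈ 0.9489

r ≈ 0.9489


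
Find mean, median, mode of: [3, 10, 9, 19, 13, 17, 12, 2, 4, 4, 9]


Sorted: [2, 3, 4, 4, 9, 9, 10, 12, 13, 17, 19]
Mean = 102/11
Median = 9
Freq: {3: 1, 10: 1, 9: 2, 19: 1, 13: 1, 17: 1, 12: 1, 2: 1, 4: 2}
Mode: [4, 9]

Mean=102/11, Median=9, Mode=[4, 9]


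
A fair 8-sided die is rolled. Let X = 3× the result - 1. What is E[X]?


E[die] = (1+8)/2 = 9/2
E[X] = 3×9/2 - 1 = 25/2

E[X] = 25/2


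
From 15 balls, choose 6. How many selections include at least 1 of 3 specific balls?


Complement: C(15,6) - C(12,6) = 5005 - 924 = 4081

4081


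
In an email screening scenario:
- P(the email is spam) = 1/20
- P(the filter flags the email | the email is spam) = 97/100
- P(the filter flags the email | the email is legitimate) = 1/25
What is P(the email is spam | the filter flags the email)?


Using Bayes' theorem:
P(A|B) = P(B|A)·P(A) / P(B)

P(the filter flags the email) = 97/100 × 1/20 + 1/25 × 19/20
= 97/2000 + 19/500 = 173/2000

P(the email is spam|the filter flags the email) = (97/2000) / (173/2000) = 97/173

P(the email is spam|the filter flags the email) = 97/173 ≈ 56.07%


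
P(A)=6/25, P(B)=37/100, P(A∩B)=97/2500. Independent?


P(A)×P(B) = 111/1250
P(A∩B) = 97/2500
Not equal → NOT independent

No, not independent


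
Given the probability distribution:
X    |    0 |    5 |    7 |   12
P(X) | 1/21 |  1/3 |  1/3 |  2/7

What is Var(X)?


E[X] = 52/7
E[X²] = 1382/21
Var(X) = E[X²] - (E[X])² = 1382/21 - 2704/49 = 1562/147

Var(X) = 1562/147 ≈ 10.6259


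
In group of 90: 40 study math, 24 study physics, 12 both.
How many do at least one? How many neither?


|A∪B| = 40+24-12 = 52
Neither = 90-52 = 38

At least one: 52; Neither: 38


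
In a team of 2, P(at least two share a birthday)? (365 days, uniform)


P(all different) = Π(365-i)/365 for i=0..1
= 0.997260
P(match) = 1 - 0.997260 = 0.002740

P ≈ 0.0027 ≈ 0.27%


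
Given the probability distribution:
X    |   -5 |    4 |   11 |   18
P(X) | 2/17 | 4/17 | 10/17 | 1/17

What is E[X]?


E[X] = Σ x·P(X=x)
= (-5)×(2/17) + (4)×(4/17) + (11)×(10/17) + (18)×(1/17)
= 134/17

E[X] = 134/17
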